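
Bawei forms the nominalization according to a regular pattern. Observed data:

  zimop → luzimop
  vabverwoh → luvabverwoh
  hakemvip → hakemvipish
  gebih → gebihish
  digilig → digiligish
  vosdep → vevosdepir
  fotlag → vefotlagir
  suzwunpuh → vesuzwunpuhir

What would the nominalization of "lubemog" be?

lulubemog

"lubemog" has last vowel 'o'. The stems whose last vowel is 'o' (zimop → luzimop, vabverwoh → luvabverwoh) add the prefix lu-.
So lubemog → lulubemog.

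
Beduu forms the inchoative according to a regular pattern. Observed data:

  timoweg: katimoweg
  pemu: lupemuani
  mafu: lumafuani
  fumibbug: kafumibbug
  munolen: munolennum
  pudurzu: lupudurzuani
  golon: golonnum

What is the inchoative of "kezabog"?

kakezabog

munolen and timoweg both have last vowel 'e' yet inflect differently (munolennum, katimoweg), so the last vowel is not what conditions the rule; the final letter is.
"kezabog" ends in -g. The stems ending in -g (timoweg → katimoweg, fumibbug → kafumibbug) add the prefix ka-.
So kezabog → kakezabog.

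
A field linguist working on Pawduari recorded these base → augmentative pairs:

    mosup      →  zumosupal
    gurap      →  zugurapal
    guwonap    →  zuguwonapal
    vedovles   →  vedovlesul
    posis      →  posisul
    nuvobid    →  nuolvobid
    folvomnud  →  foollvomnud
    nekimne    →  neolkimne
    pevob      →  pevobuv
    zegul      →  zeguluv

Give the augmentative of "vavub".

posis and nuvobid both have last vowel 'i' yet inflect differently (posisul, nuolvobid), so the last vowel is not what conditions the rule; the final letter is.
"vavub" ends in -b. The one such stem in the data (pevob → pevobuv) adds -uv, so the same rule applies.
The other patterns: stems ending in -p add zu- … -al around the stem; stems ending in -s add -ul; stems ending in -d or -e insert -ol- after the first vowel.
So vavub → vavubuv.

vavubuv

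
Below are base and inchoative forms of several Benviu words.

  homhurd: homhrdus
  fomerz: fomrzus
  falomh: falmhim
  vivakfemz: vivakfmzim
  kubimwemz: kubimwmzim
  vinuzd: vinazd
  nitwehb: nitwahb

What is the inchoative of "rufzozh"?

fomerz and vivakfemz both end in -z yet inflect differently (fomrzus, vivakfmzim), so the final letter is not what conditions the rule; the second-to-last letter is.
"rufzozh" has second-to-last letter 'z'. The one such stem in the data (vinuzd → vinazd) changes the last vowel to 'a' (as does nitwehb), so the same rule applies.
So rufzozh → rufzazh.

rufzazh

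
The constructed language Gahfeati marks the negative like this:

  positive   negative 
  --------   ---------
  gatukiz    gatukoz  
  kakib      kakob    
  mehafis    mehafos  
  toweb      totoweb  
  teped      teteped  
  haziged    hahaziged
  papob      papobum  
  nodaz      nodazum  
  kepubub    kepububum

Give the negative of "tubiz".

tuboz

kakib and toweb both end in -b yet inflect differently (kakob, totoweb), so the final letter is not what conditions the rule; the last vowel is.
"tubiz" has last vowel 'i'. The stems whose last vowel is 'i' (gatukiz → gatukoz, kakib → kakob, mehafis → mehafos) change the last vowel to 'o'.
So tubiz → tuboz.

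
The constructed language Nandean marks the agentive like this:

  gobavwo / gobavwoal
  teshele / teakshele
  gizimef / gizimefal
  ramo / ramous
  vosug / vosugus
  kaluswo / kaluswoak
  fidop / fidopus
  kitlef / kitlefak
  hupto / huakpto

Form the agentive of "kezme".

"kezme" begins with k-. The stems beginning with k- (kaluswo → kaluswoak, kitlef → kitlefak) add -ak.
The other patterns: stems beginning with h- or t- insert -ak- after the first vowel; stems beginning with g- add -al; stems beginning with f-, r- or v- add -us.
So kezme → kezmeak.

kezmeak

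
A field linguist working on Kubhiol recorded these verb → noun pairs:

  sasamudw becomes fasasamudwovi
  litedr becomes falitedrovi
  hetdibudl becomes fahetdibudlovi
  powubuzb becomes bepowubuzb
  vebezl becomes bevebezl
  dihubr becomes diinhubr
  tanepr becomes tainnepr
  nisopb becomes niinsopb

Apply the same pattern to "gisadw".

fagisadwovi

"gisadw" has second-to-last letter 'd'. The stems whose second-to-last letter is 'd' (sasamudw → fasasamudwovi, litedr → falitedrovi, hetdibudl → fahetdibudlovi) add fa- … -ovi around the stem.
So gisadw → fagisadwovi.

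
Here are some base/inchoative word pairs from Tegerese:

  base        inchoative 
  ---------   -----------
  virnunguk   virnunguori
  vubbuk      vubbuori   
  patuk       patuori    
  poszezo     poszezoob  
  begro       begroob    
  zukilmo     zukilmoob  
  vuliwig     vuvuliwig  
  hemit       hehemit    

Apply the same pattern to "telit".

patuk and poszezo both begin with p- yet inflect differently (patuori, poszezoob), so the first letter is not what conditions the rule; the final letter is.
"telit" ends in -t. The one such stem in the data (hemit → hehemit) repeats the first consonant+vowel as a prefix (as does vuliwig), so the same rule applies.
The other patterns: stems ending in -k drop the final letter and add -ori; stems ending in -o add -ob.
So telit → tetelit.

tetelit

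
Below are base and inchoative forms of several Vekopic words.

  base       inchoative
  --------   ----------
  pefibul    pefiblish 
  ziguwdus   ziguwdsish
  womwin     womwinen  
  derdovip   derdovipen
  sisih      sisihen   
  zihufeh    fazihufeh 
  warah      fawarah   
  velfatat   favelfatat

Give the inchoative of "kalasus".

sisih and zihufeh both end in -h yet inflect differently (sisihen, fazihufeh), so the final letter is not what conditions the rule; the last vowel is.
"kalasus" has last vowel 'u'. The stems whose last vowel is 'u' (pefibul → pefiblish, ziguwdus → ziguwdsish) delete the last vowel and add -ish.
So kalasus → kalassish.

kalassish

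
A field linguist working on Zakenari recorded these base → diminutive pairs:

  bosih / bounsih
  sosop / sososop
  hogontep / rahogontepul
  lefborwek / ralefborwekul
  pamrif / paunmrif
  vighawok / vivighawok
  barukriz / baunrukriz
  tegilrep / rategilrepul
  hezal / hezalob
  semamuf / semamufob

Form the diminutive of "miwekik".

miunwekik

"miwekik" has last vowel 'i'. The stems whose last vowel is 'i' (bosih → bounsih, barukriz → baunrukriz, pamrif → paunmrif) insert -un- after the first vowel.
The other patterns: stems whose last vowel is 'o' repeat the first consonant+vowel as a prefix; stems whose last vowel is 'e' add ra- … -ul around the stem; stems whose last vowel is 'a' or 'u' add -ob.
So miwekik → miunwekik.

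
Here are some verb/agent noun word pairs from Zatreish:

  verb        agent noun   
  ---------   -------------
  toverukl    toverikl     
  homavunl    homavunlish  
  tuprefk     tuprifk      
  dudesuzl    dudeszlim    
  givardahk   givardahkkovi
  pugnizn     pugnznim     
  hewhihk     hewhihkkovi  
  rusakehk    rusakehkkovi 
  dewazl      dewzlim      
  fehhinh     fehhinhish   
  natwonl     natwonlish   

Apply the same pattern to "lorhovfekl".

lorhovfikl

natwonl and dudesuzl both end in -l yet inflect differently (natwonlish, dudeszlim), so the final letter is not what conditions the rule; the second-to-last letter is.
"lorhovfekl" has second-to-last letter 'k'. The one such stem in the data (toverukl → toverikl) changes the last vowel to 'i' (as does tuprefk), so the same rule applies.
The other patterns: stems whose second-to-last letter is 'n' add -ish; stems whose second-to-last letter is 'z' delete the last vowel and add -im; stems whose second-to-last letter is 'h' double the final consonant and add -ovi.
So lorhovfekl → lorhovfikl.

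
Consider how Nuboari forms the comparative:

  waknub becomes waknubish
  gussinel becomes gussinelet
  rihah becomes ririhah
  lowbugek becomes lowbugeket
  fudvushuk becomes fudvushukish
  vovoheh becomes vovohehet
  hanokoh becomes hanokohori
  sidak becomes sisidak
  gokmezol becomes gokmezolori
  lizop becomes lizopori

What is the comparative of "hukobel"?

hanokoh and rihah both end in -h yet inflect differently (hanokohori, ririhah), so the final letter is not what conditions the rule; the last vowel is.
"hukobel" has last vowel 'e'. The stems whose last vowel is 'e' (vovoheh → vovohehet, lowbugek → lowbugeket, gussinel → gussinelet) add -et.
The other patterns: stems whose last vowel is 'o' add -ori; stems whose last vowel is 'a' repeat the first consonant+vowel as a prefix; stems whose last vowel is 'u' add -ish.
So hukobel → hukobelet.

hukobelet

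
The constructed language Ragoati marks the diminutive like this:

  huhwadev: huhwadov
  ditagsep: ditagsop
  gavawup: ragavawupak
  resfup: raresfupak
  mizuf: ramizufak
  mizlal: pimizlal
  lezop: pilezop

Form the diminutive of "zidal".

pizidal

ditagsep and gavawup both end in -p yet inflect differently (ditagsop, ragavawupak), so the final letter is not what conditions the rule; the last vowel is.
"zidal" has last vowel 'a'. The one such stem in the data (mizlal → pimizlal) adds the prefix pi-, so the same rule applies.
The other patterns: stems whose last vowel is 'e' change the last vowel to 'o'; stems whose last vowel is 'u' add ra- … -ak around the stem.
So zidal → pizidal.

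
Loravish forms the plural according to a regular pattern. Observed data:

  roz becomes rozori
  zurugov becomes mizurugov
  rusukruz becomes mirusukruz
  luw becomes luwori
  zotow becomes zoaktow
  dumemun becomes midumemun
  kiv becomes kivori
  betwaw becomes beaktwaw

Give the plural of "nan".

nanori

luw and betwaw both end in -w yet inflect differently (luwori, beaktwaw), so the final letter is not what conditions the rule; the number of vowels is.
"nan" has 1 vowel. The stems with 1 vowel (luw → luwori, roz → rozori, kiv → kivori) add -ori.
So nan → nanori.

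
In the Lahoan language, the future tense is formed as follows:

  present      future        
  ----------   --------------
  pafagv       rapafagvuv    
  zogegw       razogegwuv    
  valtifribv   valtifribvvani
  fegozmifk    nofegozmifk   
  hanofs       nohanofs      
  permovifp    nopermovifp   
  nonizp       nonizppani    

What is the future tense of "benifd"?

nobenifd

pafagv and valtifribv both end in -v yet inflect differently (rapafagvuv, valtifribvvani), so the final letter is not what conditions the rule; the second-to-last letter is.
"benifd" has second-to-last letter 'f'. The stems whose second-to-last letter is 'f' (permovifp → nopermovifp, hanofs → nohanofs, fegozmifk → nofegozmifk) add the prefix no-.
The other patterns: stems whose second-to-last letter is 'g' add ra- … -uv around the stem; stems whose second-to-last letter is 'b' or 'z' double the final consonant and add -ani.
So benifd → nobenifd.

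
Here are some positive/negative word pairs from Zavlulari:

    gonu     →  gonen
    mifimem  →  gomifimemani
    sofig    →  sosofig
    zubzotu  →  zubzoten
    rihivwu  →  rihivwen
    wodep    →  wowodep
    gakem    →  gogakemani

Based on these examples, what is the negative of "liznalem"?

mifimem and wodep both have last vowel 'e' yet inflect differently (gomifimemani, wowodep), so the last vowel is not what conditions the rule; the final letter is.
"liznalem" ends in -m. The stems ending in -m (mifimem → gomifimemani, gakem → gogakemani) add go- … -ani around the stem.
The other patterns: stems ending in -u drop the final letter and add -en; stems ending in -g or -p repeat the first consonant+vowel as a prefix.
So liznalem → goliznalemani.

goliznalemani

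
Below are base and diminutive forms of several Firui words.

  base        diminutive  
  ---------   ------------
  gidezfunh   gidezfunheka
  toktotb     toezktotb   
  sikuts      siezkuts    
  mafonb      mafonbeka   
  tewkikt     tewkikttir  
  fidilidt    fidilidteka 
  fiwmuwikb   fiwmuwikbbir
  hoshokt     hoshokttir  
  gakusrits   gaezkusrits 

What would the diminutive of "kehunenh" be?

kehunenheka

"kehunenh" has second-to-last letter 'n'. The stems whose second-to-last letter is 'n' (mafonb → mafonbeka, gidezfunh → gidezfunheka) add -eka.
So kehunenh → kehunenheka.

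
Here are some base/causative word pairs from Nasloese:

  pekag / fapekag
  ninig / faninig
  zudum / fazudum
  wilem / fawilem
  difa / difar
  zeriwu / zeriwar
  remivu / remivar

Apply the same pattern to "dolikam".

fadolikam

"dolikam" ends in a consonant. The stems ending in a consonant (pekag → fapekag, ninig → faninig, zudum → fazudum) add the prefix fa-.
The other pattern: stems ending in a vowel drop the final letter and add -ar.
So dolikam → fadolikam.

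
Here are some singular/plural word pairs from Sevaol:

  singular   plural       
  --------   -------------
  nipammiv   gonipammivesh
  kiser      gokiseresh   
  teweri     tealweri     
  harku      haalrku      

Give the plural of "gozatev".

"gozatev" ends in a consonant. The stems ending in a consonant (kiser → gokiseresh, nipammiv → gonipammivesh) add go- … -esh around the stem.
So gozatev → gogozatevesh.

gogozatevesh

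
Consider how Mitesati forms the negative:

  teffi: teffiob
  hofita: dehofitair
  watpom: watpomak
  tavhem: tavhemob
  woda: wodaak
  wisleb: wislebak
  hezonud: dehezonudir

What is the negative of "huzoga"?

dehuzogair

tavhem and watpom both end in -m yet inflect differently (tavhemob, watpomak), so the final letter is not what conditions the rule; the first letter is.
"huzoga" begins with h-. The stems beginning with h- (hofita → dehofitair, hezonud → dehezonudir) add de- … -ir around the stem.
The other patterns: stems beginning with t- add -ob; stems beginning with w- add -ak.
So huzoga → dehuzogair.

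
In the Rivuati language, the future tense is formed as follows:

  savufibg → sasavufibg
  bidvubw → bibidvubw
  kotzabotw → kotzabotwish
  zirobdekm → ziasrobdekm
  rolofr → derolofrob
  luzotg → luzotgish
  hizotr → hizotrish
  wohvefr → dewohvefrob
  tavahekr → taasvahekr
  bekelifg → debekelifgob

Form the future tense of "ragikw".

raasgikw

tavahekr and wohvefr both end in -r yet inflect differently (taasvahekr, dewohvefrob), so the final letter is not what conditions the rule; the second-to-last letter is.
"ragikw" has second-to-last letter 'k'. The stems whose second-to-last letter is 'k' (tavahekr → taasvahekr, zirobdekm → ziasrobdekm) insert -as- after the first vowel.
So ragikw → raasgikw.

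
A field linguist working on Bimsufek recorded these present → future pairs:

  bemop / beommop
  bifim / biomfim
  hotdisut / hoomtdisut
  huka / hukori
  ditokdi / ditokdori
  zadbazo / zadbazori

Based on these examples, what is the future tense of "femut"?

bifim and ditokdi both have last vowel 'i' yet inflect differently (biomfim, ditokdori), so the last vowel is not what conditions the rule; whether the stem ends in a vowel or a consonant is.
"femut" ends in a consonant. The stems ending in a consonant (bemop → beommop, bifim → biomfim, hotdisut → hoomtdisut) insert -om- after the first vowel.
So femut → feommut.

feommut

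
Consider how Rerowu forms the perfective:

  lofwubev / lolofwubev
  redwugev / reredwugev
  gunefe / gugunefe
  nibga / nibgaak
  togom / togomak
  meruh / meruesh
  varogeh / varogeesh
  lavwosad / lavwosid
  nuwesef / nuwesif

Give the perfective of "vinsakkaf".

vinsakkif

lofwubev and varogeh both have last vowel 'e' yet inflect differently (lolofwubev, varogeesh), so the last vowel is not what conditions the rule; the final letter is.
"vinsakkaf" ends in -f. The one such stem in the data (nuwesef → nuwesif) changes the last vowel to 'i' (as does lavwosad), so the same rule applies.
The other patterns: stems ending in -e or -v repeat the first consonant+vowel as a prefix; stems ending in -a or -m add -ak; stems ending in -h drop the final letter and add -esh.
So vinsakkaf → vinsakkif.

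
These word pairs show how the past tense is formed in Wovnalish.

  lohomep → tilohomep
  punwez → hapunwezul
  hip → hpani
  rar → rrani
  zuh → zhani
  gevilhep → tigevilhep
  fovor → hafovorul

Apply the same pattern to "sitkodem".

tisitkodem

rar and fovor both end in -r yet inflect differently (rrani, hafovorul), so the final letter is not what conditions the rule; the number of vowels is.
"sitkodem" has 3 vowels. The stems with 3 vowels (lohomep → tilohomep, gevilhep → tigevilhep) add the prefix ti-.
The other patterns: stems with 1 vowel delete the last vowel and add -ani; stems with 2 vowels add ha- … -ul around the stem.
So sitkodem → tisitkodem.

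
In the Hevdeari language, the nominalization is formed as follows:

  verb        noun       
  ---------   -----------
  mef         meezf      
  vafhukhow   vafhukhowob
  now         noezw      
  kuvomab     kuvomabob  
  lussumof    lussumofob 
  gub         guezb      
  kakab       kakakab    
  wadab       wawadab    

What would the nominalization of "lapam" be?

"lapam" has 2 vowels. The stems with 2 vowels (kakab → kakakab, wadab → wawadab) repeat the first consonant+vowel as a prefix.
The other patterns: stems with 1 vowel insert -ez- after the first vowel; stems with 3 vowels add -ob.
So lapam → lalapam.

lalapam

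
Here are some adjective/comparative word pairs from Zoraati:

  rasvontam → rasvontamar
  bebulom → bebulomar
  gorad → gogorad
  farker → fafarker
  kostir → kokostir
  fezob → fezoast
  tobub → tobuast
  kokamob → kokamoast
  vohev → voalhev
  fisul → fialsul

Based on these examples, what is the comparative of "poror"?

poporor

rasvontam and gorad both have last vowel 'a' yet inflect differently (rasvontamar, gogorad), so the last vowel is not what conditions the rule; the final letter is.
"poror" ends in -r. The stems ending in -r (farker → fafarker, kostir → kokostir) repeat the first consonant+vowel as a prefix.
So poror → poporor.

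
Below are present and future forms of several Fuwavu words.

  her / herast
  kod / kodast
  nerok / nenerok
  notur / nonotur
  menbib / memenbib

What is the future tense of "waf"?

wafast

"waf" has 1 vowel. The stems with 1 vowel (her → herast, kod → kodast) add -ast.
So waf → wafast.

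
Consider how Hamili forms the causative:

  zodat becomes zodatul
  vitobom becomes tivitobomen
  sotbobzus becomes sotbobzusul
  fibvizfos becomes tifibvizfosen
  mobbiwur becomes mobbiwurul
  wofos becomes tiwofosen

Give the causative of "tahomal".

fibvizfos and sotbobzus both end in -s yet inflect differently (tifibvizfosen, sotbobzusul), so the final letter is not what conditions the rule; the last vowel is.
"tahomal" has last vowel 'a'. The one such stem in the data (zodat → zodatul) adds -ul, so the same rule applies.
So tahomal → tahomalul.

tahomalul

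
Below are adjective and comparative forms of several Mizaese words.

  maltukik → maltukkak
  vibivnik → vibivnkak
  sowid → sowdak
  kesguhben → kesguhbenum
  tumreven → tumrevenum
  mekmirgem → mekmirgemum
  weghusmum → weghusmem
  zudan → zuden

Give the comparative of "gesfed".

gesfedum

"gesfed" has last vowel 'e'. The stems whose last vowel is 'e' (kesguhben → kesguhbenum, tumreven → tumrevenum, mekmirgem → mekmirgemum) add -um.
The other patterns: stems whose last vowel is 'i' delete the last vowel and add -ak; stems whose last vowel is 'a' or 'u' change the last vowel to 'e'.
So gesfed → gesfedum.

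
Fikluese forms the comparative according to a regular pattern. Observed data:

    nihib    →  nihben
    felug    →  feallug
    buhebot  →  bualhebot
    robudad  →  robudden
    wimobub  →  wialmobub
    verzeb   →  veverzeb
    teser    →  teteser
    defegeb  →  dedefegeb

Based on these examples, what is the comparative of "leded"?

leleded

wimobub and defegeb both end in -b yet inflect differently (wialmobub, dedefegeb), so the final letter is not what conditions the rule; the last vowel is.
"leded" has last vowel 'e'. The stems whose last vowel is 'e' (teser → teteser, defegeb → dedefegeb, verzeb → veverzeb) repeat the first consonant+vowel as a prefix.
So leded → leleded.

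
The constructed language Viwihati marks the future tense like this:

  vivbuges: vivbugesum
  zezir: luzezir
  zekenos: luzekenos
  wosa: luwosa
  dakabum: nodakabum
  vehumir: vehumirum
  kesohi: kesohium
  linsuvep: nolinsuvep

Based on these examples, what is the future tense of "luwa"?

noluwa

vehumir and zezir both end in -r yet inflect differently (vehumirum, luzezir), so the final letter is not what conditions the rule; the first letter is.
"luwa" begins with l-. The one such stem in the data (linsuvep → nolinsuvep) adds the prefix no-, so the same rule applies.
So luwa → noluwa.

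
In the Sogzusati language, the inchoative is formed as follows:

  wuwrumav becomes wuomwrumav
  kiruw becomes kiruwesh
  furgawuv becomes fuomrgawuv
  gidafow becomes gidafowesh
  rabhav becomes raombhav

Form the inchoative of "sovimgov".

kiruw and furgawuv both have last vowel 'u' yet inflect differently (kiruwesh, fuomrgawuv), so the last vowel is not what conditions the rule; the final letter is.
"sovimgov" ends in -v. The stems ending in -v (rabhav → raombhav, furgawuv → fuomrgawuv, wuwrumav → wuomwrumav) insert -om- after the first vowel.
The other pattern: stems ending in -w add -esh.
So sovimgov → soomvimgov.

soomvimgov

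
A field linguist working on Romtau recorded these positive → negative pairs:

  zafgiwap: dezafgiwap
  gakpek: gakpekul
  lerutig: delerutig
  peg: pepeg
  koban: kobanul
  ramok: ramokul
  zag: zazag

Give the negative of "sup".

susup

"sup" has 1 vowel. The stems with 1 vowel (peg → pepeg, zag → zazag) repeat the first consonant+vowel as a prefix.
So sup → susup.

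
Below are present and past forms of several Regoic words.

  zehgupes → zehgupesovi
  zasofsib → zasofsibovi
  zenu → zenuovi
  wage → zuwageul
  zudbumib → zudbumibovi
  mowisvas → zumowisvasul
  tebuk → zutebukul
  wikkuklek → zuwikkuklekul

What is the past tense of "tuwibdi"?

zutuwibdiul

zehgupes and mowisvas both end in -s yet inflect differently (zehgupesovi, zumowisvasul), so the final letter is not what conditions the rule; the first letter is.
"tuwibdi" begins with t-. The one such stem in the data (tebuk → zutebukul) adds zu- … -ul around the stem, so the same rule applies.
So tuwibdi → zutuwibdiul.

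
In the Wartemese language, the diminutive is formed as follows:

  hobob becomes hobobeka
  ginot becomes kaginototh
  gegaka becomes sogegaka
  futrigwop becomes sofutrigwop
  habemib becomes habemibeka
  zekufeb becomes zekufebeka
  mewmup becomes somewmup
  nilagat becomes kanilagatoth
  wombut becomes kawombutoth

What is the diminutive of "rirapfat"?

ginot and hobob both have last vowel 'o' yet inflect differently (kaginototh, hobobeka), so the last vowel is not what conditions the rule; the final letter is.
"rirapfat" ends in -t. The stems ending in -t (ginot → kaginototh, wombut → kawombutoth, nilagat → kanilagatoth) add ka- … -oth around the stem.
The other patterns: stems ending in -b add -eka; stems ending in -a or -p add the prefix so-.
So rirapfat → karirapfatoth.

karirapfatoth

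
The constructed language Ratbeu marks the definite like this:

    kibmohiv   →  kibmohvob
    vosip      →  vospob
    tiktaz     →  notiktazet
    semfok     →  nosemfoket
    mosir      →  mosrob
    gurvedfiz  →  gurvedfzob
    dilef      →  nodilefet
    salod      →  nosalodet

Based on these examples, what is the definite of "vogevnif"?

gurvedfiz and tiktaz both end in -z yet inflect differently (gurvedfzob, notiktazet), so the final letter is not what conditions the rule; the last vowel is.
"vogevnif" has last vowel 'i'. The stems whose last vowel is 'i' (vosip → vospob, mosir → mosrob, gurvedfiz → gurvedfzob) delete the last vowel and add -ob.
The other pattern: stems whose last vowel is 'a', 'e' or 'o' add no- … -et around the stem.
So vogevnif → vogevnfob.

vogevnfob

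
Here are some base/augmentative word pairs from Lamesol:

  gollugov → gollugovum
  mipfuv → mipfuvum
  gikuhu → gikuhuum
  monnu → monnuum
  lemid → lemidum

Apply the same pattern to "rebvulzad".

Every pair shown (gollugov → gollugovum, mipfuv → mipfuvum, gikuhu → gikuhuum, …) follows the same rule: add -um.
So rebvulzad → rebvulzadum.

rebvulzadum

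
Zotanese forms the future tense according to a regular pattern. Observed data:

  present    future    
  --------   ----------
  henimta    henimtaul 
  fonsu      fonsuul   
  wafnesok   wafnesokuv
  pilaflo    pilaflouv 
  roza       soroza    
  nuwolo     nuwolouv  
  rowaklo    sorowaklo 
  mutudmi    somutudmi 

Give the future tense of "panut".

roza and henimta both end in -a yet inflect differently (soroza, henimtaul), so the final letter is not what conditions the rule; the first letter is.
"panut" begins with p-. The one such stem in the data (pilaflo → pilaflouv) adds -uv, so the same rule applies.
The other patterns: stems beginning with m- or r- add the prefix so-; stems beginning with f- or h- add -ul.
So panut → panutuv.

panutuv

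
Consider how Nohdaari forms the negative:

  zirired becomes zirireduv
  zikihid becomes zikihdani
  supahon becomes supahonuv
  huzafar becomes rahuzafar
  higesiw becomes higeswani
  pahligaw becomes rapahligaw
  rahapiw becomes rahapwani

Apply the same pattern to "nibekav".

higesiw and pahligaw both end in -w yet inflect differently (higeswani, rapahligaw), so the final letter is not what conditions the rule; the last vowel is.
"nibekav" has last vowel 'a'. The stems whose last vowel is 'a' (pahligaw → rapahligaw, huzafar → rahuzafar) add the prefix ra-.
So nibekav → ranibekav.

ranibekav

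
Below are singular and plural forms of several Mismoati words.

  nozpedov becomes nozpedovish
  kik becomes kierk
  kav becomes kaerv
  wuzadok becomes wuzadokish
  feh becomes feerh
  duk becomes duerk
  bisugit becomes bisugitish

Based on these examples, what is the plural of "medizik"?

duk and wuzadok both end in -k yet inflect differently (duerk, wuzadokish), so the final letter is not what conditions the rule; the number of vowels is.
"medizik" has 3 vowels. The stems with 3 vowels (wuzadok → wuzadokish, nozpedov → nozpedovish, bisugit → bisugitish) add -ish.
The other pattern: stems with 1 vowel insert -er- after the first vowel.
So medizik → medizikish.

medizikish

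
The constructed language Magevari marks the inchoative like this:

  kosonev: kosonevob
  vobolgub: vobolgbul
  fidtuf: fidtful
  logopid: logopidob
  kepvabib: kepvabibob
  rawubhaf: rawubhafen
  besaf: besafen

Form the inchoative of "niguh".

nighul

"niguh" has last vowel 'u'. The stems whose last vowel is 'u' (fidtuf → fidtful, vobolgub → vobolgbul) delete the last vowel and add -ul.
The other patterns: stems whose last vowel is 'e' or 'i' add -ob; stems whose last vowel is 'a' add -en.
So niguh → nighul.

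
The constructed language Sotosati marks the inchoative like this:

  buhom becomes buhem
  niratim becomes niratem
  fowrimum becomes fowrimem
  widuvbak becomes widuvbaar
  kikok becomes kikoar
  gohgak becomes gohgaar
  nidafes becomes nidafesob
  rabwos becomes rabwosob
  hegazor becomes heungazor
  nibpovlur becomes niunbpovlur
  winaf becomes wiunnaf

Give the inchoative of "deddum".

deddem

buhom and kikok both have last vowel 'o' yet inflect differently (buhem, kikoar), so the last vowel is not what conditions the rule; the final letter is.
"deddum" ends in -m. The stems ending in -m (buhom → buhem, niratim → niratem, fowrimum → fowrimem) change the last vowel to 'e'.
So deddum → deddem.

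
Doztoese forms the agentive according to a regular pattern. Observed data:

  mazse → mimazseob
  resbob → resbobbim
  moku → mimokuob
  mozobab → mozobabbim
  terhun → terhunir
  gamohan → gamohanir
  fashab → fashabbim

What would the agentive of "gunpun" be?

gunpunir

"gunpun" ends in -n. The stems ending in -n (terhun → terhunir, gamohan → gamohanir) add -ir.
So gunpun → gunpunir.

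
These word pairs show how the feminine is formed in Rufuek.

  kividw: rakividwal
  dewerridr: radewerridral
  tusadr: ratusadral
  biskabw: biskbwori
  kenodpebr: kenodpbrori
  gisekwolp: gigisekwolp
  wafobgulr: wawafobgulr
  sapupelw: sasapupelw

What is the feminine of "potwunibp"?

kividw and biskabw both end in -w yet inflect differently (rakividwal, biskbwori), so the final letter is not what conditions the rule; the second-to-last letter is.
"potwunibp" has second-to-last letter 'b'. The stems whose second-to-last letter is 'b' (biskabw → biskbwori, kenodpebr → kenodpbrori) delete the last vowel and add -ori.
So potwunibp → potwunbpori.

potwunbpori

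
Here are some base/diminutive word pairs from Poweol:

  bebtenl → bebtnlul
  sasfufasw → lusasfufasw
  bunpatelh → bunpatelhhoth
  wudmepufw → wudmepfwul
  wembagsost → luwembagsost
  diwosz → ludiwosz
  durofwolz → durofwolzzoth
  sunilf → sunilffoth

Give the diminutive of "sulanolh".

sulanolhhoth

diwosz and durofwolz both end in -z yet inflect differently (ludiwosz, durofwolzzoth), so the final letter is not what conditions the rule; the second-to-last letter is.
"sulanolh" has second-to-last letter 'l'. The stems whose second-to-last letter is 'l' (bunpatelh → bunpatelhhoth, durofwolz → durofwolzzoth, sunilf → sunilffoth) double the final consonant and add -oth.
The other patterns: stems whose second-to-last letter is 's' add the prefix lu-; stems whose second-to-last letter is 'f' or 'n' delete the last vowel and add -ul.
So sulanolh → sulanolhhoth.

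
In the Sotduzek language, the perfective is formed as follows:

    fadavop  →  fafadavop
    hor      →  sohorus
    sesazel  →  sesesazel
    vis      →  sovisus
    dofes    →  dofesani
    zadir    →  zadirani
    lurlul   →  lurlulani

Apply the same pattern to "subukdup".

"subukdup" has 3 vowels. The stems with 3 vowels (sesazel → sesesazel, fadavop → fafadavop) repeat the first consonant+vowel as a prefix.
So subukdup → susubukdup.

susubukdup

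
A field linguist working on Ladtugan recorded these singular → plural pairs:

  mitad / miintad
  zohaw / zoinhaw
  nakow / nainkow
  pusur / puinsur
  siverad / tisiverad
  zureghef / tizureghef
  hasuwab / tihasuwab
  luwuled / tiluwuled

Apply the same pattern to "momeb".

moinmeb

mitad and siverad both end in -d yet inflect differently (miintad, tisiverad), so the final letter is not what conditions the rule; the number of vowels is.
"momeb" has 2 vowels. The stems with 2 vowels (mitad → miintad, zohaw → zoinhaw, nakow → nainkow) insert -in- after the first vowel.
The other pattern: stems with 3 vowels add the prefix ti-.
So momeb → moinmeb.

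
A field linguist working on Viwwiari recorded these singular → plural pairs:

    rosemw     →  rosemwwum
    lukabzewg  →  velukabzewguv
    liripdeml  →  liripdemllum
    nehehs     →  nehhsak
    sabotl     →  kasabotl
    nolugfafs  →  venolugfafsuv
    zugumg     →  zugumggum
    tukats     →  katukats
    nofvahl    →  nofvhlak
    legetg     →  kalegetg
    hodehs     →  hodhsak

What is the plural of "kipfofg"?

vekipfofguv

sabotl and liripdeml both end in -l yet inflect differently (kasabotl, liripdemllum), so the final letter is not what conditions the rule; the second-to-last letter is.
"kipfofg" has second-to-last letter 'f'. The one such stem in the data (nolugfafs → venolugfafsuv) adds ve- … -uv around the stem, so the same rule applies.
So kipfofg → vekipfofguv.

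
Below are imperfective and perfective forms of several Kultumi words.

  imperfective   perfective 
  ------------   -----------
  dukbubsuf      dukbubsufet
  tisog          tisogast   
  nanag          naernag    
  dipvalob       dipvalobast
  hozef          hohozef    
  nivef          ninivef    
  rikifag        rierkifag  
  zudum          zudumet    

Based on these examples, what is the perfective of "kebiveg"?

"kebiveg" has last vowel 'e'. The stems whose last vowel is 'e' (hozef → hohozef, nivef → ninivef) repeat the first consonant+vowel as a prefix.
The other patterns: stems whose last vowel is 'o' add -ast; stems whose last vowel is 'u' add -et; stems whose last vowel is 'a' insert -er- after the first vowel.
So kebiveg → kekebiveg.

kekebiveg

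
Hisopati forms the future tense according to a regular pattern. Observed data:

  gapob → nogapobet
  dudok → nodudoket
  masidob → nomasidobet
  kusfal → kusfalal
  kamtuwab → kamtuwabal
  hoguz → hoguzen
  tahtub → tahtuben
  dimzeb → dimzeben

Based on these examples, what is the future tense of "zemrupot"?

nozemrupotet

gapob and kamtuwab both end in -b yet inflect differently (nogapobet, kamtuwabal), so the final letter is not what conditions the rule; the last vowel is.
"zemrupot" has last vowel 'o'. The stems whose last vowel is 'o' (gapob → nogapobet, dudok → nodudoket, masidob → nomasidobet) add no- … -et around the stem.
The other patterns: stems whose last vowel is 'a' add -al; stems whose last vowel is 'e' or 'u' add -en.
So zemrupot → nozemrupotet.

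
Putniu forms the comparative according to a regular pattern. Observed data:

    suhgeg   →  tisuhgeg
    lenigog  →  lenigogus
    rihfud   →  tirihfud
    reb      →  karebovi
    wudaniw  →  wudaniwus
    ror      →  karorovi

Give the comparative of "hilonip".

hilonipus

suhgeg and lenigog both end in -g yet inflect differently (tisuhgeg, lenigogus), so the final letter is not what conditions the rule; the number of vowels is.
"hilonip" has 3 vowels. The stems with 3 vowels (wudaniw → wudaniwus, lenigog → lenigogus) add -us.
The other patterns: stems with 1 vowel add ka- … -ovi around the stem; stems with 2 vowels add the prefix ti-.
So hilonip → hilonipus.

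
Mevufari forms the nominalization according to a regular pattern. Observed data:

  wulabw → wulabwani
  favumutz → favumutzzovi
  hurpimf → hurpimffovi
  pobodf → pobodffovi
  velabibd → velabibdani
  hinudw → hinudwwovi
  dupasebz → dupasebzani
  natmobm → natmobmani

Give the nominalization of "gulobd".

gulobdani

wulabw and hinudw both end in -w yet inflect differently (wulabwani, hinudwwovi), so the final letter is not what conditions the rule; the second-to-last letter is.
"gulobd" has second-to-last letter 'b'. The stems whose second-to-last letter is 'b' (velabibd → velabibdani, dupasebz → dupasebzani, natmobm → natmobmani) add -ani.
The other pattern: stems whose second-to-last letter is 'd', 'm' or 't' double the final consonant and add -ovi.
So gulobd → gulobdani.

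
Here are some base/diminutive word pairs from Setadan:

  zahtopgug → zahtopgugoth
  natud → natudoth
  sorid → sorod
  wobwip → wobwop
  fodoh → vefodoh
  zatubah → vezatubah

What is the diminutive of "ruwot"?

natud and sorid both end in -d yet inflect differently (natudoth, sorod), so the final letter is not what conditions the rule; the last vowel is.
"ruwot" has last vowel 'o'. The one such stem in the data (fodoh → vefodoh) adds the prefix ve-, so the same rule applies.
The other patterns: stems whose last vowel is 'u' add -oth; stems whose last vowel is 'i' change the last vowel to 'o'.
So ruwot → veruwot.

veruwot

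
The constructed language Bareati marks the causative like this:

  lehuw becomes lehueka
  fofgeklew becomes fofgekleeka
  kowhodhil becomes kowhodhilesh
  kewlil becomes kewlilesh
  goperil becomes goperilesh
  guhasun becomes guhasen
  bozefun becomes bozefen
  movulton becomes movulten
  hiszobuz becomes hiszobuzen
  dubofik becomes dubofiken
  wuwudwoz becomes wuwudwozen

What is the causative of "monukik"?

"monukik" ends in -k. The one such stem in the data (dubofik → dubofiken) adds -en, so the same rule applies.
The other patterns: stems ending in -w drop the final letter and add -eka; stems ending in -l add -esh; stems ending in -n change the last vowel to 'e'.
So monukik → monukiken.

monukiken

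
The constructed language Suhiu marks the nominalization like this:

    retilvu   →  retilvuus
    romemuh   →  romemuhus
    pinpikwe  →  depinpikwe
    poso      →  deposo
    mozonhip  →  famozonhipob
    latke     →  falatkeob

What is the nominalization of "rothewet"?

rothewetus

pinpikwe and latke both end in -e yet inflect differently (depinpikwe, falatkeob), so the final letter is not what conditions the rule; the first letter is.
"rothewet" begins with r-. The stems beginning with r- (retilvu → retilvuus, romemuh → romemuhus) add -us.
So rothewet → rothewetus.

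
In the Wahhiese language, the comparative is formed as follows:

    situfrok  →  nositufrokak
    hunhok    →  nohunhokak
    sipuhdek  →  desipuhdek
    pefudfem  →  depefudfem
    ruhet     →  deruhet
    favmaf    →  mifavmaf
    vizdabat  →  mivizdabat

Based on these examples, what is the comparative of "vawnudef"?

situfrok and sipuhdek both end in -k yet inflect differently (nositufrokak, desipuhdek), so the final letter is not what conditions the rule; the last vowel is.
"vawnudef" has last vowel 'e'. The stems whose last vowel is 'e' (sipuhdek → desipuhdek, pefudfem → depefudfem, ruhet → deruhet) add the prefix de-.
The other patterns: stems whose last vowel is 'o' add no- … -ak around the stem; stems whose last vowel is 'a' add the prefix mi-.
So vawnudef → devawnudef.

devawnudef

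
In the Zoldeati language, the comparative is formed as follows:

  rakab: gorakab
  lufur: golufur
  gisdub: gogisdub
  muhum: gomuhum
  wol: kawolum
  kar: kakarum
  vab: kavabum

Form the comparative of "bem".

kabemum

lufur and kar both end in -r yet inflect differently (golufur, kakarum), so the final letter is not what conditions the rule; the number of vowels is.
"bem" has 1 vowel. The stems with 1 vowel (wol → kawolum, kar → kakarum, vab → kavabum) add ka- … -um around the stem.
So bem → kabemum.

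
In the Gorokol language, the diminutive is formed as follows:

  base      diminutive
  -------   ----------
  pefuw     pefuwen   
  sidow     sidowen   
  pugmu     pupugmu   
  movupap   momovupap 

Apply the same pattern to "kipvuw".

pefuw and pugmu both have last vowel 'u' yet inflect differently (pefuwen, pupugmu), so the last vowel is not what conditions the rule; the final letter is.
"kipvuw" ends in -w. The stems ending in -w (sidow → sidowen, pefuw → pefuwen) add -en.
The other pattern: stems ending in -p or -u repeat the first consonant+vowel as a prefix.
So kipvuw → kipvuwen.

kipvuwen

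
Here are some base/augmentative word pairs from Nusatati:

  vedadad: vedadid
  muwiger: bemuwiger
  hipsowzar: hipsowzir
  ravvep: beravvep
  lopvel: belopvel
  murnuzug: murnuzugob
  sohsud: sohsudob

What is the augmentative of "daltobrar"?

"daltobrar" has last vowel 'a'. The stems whose last vowel is 'a' (hipsowzar → hipsowzir, vedadad → vedadid) change the last vowel to 'i'.
So daltobrar → daltobrir.

daltobrir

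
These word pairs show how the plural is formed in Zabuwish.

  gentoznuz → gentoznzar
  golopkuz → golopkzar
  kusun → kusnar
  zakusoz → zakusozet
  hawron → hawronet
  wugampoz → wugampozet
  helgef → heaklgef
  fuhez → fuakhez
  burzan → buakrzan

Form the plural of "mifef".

miakfef

gentoznuz and zakusoz both end in -z yet inflect differently (gentoznzar, zakusozet), so the final letter is not what conditions the rule; the last vowel is.
"mifef" has last vowel 'e'. The stems whose last vowel is 'e' (helgef → heaklgef, fuhez → fuakhez) insert -ak- after the first vowel.
The other patterns: stems whose last vowel is 'u' delete the last vowel and add -ar; stems whose last vowel is 'o' add -et.
So mifef → miakfef.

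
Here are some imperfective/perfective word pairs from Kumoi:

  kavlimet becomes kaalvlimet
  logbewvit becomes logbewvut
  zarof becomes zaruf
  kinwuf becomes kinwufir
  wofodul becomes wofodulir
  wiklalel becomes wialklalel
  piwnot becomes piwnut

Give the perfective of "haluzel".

"haluzel" has last vowel 'e'. The stems whose last vowel is 'e' (wiklalel → wialklalel, kavlimet → kaalvlimet) insert -al- after the first vowel.
The other patterns: stems whose last vowel is 'u' add -ir; stems whose last vowel is 'i' or 'o' change the last vowel to 'u'.
So haluzel → haalluzel.

haalluzel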